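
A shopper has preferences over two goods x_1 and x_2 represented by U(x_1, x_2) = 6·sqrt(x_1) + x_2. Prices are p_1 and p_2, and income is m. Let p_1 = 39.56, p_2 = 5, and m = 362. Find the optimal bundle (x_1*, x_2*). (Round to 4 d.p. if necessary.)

MU_x_1 = 3/√x_1, MU_x_2 = 1. Tangency: 3/√x_1 = p_1/p_2.
Thus x_1* = (3·p_2/p_1)² — independent of m — with the rest of income spent on x_2.
Plugging in: x_1* = (3·5/39.56)² = 0.1438, x_2* = 71.2625.

x_1* = 0.1438, x_2* = 71.2625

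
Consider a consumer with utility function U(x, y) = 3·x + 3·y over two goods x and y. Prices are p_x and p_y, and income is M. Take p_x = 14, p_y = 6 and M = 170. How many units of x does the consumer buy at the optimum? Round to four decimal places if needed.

Perfect substitutes: compare marginal utility per dollar. 3/p_x vs 3/p_y → 0.2143 vs 0.5.
y gives more utility per dollar, so spend all income on y: y* = M/p_y, x* = 0.
Numerically: x* = 0, y* = 28.3333.

x* = 0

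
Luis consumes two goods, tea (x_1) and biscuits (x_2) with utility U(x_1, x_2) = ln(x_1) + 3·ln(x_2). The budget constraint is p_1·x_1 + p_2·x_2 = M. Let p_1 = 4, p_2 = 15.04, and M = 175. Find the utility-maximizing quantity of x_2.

MU_x_1/MU_x_2 = (x_2)/(3·x_1); tangency sets this equal to p_1/p_2.
So p_2·x_2 = 3·p_1·x_1; combined with the budget, a share 0.25 of income goes to x_1.
Demand: x_1*(p_1,p_2,M) = 0.25·M/p_1 and x_2* = 0.75·M/p_2.
At p_1=4, p_2=15.04, M=175: x_2* = 0.75·175/15.04 = 8.7267.

x_2* = 8.7267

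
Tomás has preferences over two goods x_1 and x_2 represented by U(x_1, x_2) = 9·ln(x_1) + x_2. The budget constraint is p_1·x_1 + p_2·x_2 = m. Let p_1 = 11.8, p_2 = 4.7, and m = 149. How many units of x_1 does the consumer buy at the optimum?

Set MRS = p_1/p_2: (9/x_1)/1 = p_1/p_2.
So x_1*(p_1,p_2) = 9·p_2/p_1, independent of income; and x_2* = (m − 9·p_2)/p_2.
At the given prices: x_1* = 9·4.7/11.8 = 3.5847.

x_1* = 3.5847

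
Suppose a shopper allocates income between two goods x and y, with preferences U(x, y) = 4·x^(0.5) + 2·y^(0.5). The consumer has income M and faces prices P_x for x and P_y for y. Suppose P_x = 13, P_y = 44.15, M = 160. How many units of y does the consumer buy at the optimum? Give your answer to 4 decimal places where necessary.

From the CES first-order condition, 2·(y/x)^(0.5) = P_x/P_y.
Hence y/x = ((1/2)·P_x/P_y)^(1/(0.5)), i.e. raised to the 2 power.
Substitute y = (y/x)·x into the budget: x* = M/(P_x + P_y·(y/x)).
Numerically y/x = 0.021675, so x* = 160/(13 + 44.15·0.021675) = 11.4638 and y* = 0.021675·11.4638 = 0.2485.

y* = 0.2485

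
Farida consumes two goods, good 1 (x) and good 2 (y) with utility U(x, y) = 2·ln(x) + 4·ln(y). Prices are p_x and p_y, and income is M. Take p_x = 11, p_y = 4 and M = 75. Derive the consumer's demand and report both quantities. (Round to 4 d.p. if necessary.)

Tangency: MRS = (1/2)·y/x = p_x/p_y.
Rearranging, p_y·y = 2·p_x·x. Substituting into the budget gives p_x·x·(1 + 2) = M.
Demand: x*(p_x,p_y,M) = 1/3·M/p_x and y* = 2/3·M/p_y.
At p_x=11, p_y=4, M=75: x* = 1/3·75/11 = 2.2727, y* = 12.5.

x* = 2.2727, y* = 12.5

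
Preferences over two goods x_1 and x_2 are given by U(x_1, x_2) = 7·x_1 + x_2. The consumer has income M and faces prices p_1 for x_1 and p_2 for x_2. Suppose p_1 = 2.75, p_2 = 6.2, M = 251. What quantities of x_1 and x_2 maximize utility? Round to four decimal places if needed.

x_1* = 91.2727, x_2* = 0

x_1 gives more utility per dollar, so spend all income on x_1: x_1* = M/p_1, x_2* = 0.
Numerically: x_1* = 91.2727, x_2* = 0.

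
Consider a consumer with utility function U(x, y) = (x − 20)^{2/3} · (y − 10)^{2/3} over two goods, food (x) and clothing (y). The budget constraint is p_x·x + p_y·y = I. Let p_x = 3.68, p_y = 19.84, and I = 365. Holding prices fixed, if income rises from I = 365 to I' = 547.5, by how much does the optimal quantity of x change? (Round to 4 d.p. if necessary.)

This is Cobb-Douglas in (x−20, y−10): tangency gives 2/3·p_y·(y−10) = 2/3·p_x·(x−20).
Substituting into the budget: x* = 20 + 0.5·(I − 20·p_x − 10·p_y)/p_x, and y* = 10 + 0.5·(…)/p_y.
Discretionary income = 365 − 20·3.68 − 10·19.84 = 93; x* = 20 + 0.5·93/3.68 = 32.6359.
At I' = 547.5: x* = 57.4321. Change: 57.4321 − 32.6359 = 24.7962.

Δx* = 24.7962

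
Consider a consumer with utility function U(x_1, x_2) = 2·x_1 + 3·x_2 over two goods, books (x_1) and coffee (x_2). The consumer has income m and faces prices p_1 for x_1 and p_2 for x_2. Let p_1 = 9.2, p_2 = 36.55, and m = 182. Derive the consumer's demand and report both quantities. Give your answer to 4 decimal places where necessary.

Perfect substitutes: compare marginal utility per dollar. 2/p_1 vs 3/p_2 → 0.2174 vs 0.0821.
x_1 gives more utility per dollar, so spend all income on x_1: x_1* = m/p_1, x_2* = 0.
Numerically: x_1* = 19.7826, x_2* = 0.

x_1* = 19.7826, x_2* = 0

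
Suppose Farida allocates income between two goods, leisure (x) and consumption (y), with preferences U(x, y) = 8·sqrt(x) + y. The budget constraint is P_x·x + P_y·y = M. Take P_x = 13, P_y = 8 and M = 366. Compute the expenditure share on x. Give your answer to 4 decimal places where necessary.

share on x = 0.2152

MU_x = 4/√x, MU_y = 1. Tangency: 4/√x = P_x/P_y.
Thus x* = (4·P_y/P_x)² — independent of M — with the rest of income spent on y.
Plugging in: x* = (4·8/13)² = 6.0592, y* = 35.9038.
Expenditure on x: 13·6.0592 = 78.7692; share = 0.2152.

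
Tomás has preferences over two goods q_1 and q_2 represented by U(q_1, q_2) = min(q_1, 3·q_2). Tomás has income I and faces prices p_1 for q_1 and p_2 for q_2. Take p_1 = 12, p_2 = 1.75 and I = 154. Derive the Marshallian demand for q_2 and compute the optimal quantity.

q_2* = 4.0795

Leontief preferences: the optimum is at the kink where q_1/3 = q_2/1, i.e. q_2 = (1/3)·q_1.
Budget: p_1·q_1 + p_2·(1/3)·q_1 = I, so (3·p_1 + p_2)·q_1 = 3·I.
Demand: q_1*(p_1,p_2,I) = 3·I/(3·p_1 + p_2), q_2* = I/(3·p_1 + p_2).
Here 3·12 + 1.75 = 37.75, giving q_2* = 4.0795.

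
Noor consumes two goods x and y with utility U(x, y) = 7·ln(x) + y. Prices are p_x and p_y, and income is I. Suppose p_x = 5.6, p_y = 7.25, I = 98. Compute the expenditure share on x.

share on x = 0.5179

Set MRS = p_x/p_y: (7/x)/1 = p_x/p_y.
So x*(p_x,p_y) = 7·p_y/p_x, independent of income; and y* = (I − 7·p_y)/p_y.
At the given prices: x* = 7·7.25/5.6 = 9.0625, and y* = 6.5172.
Expenditure on x: 5.6·9.0625 = 50.75; share = 0.5179.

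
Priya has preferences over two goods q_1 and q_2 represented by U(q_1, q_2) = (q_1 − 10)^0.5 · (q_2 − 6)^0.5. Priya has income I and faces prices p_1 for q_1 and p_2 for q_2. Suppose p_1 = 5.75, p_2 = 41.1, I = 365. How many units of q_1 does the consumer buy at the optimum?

Let q_1' = q_1−10, q_2' = q_2−6. MRS = q_2'/q_1' = p_1/p_2.
After buying the subsistence bundle (10, 6), a share 0.5 of the remaining income goes to q_1: q_1* = 10 + 0.5·(I − 10p_1 − 6p_2)/p_1.
Discretionary income = 365 − 10·5.75 − 6·41.1 = 60.9; q_1* = 10 + 0.5·60.9/5.75 = 15.2957.

q_1* = 15.2957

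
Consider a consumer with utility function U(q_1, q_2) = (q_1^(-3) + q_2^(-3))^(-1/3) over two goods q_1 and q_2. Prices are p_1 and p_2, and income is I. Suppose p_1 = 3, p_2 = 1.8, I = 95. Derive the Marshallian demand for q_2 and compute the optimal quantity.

q_2* = 21.3948

Numerically q_2/q_1 = 1.136219, so q_1* = 95/(3 + 1.8·1.136219) = 18.8298 and q_2* = 1.136219·18.8298 = 21.3948.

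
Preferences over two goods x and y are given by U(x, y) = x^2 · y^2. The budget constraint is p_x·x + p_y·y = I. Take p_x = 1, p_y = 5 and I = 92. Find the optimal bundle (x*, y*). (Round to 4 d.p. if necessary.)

x* = 46, y* = 9.2

Demand: x*(p_x,p_y,I) = 0.5·I/p_x and y* = 0.5·I/p_y.
At p_x=1, p_y=5, I=92: x* = 0.5·92/1 = 46, y* = 9.2.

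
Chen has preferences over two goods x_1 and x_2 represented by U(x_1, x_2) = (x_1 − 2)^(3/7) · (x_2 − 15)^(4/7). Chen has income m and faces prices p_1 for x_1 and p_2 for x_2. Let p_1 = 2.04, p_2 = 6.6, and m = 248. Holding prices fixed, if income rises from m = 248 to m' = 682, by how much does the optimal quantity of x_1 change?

Δx_1* = 91.1765

Let x_1' = x_1−2, x_2' = x_2−15. MRS = (3/4)·x_2'/x_1' = p_1/p_2.
After buying the subsistence bundle (2, 15), a share 3/7 of the remaining income goes to x_1: x_1* = 2 + 3/7·(m − 2p_1 − 15p_2)/p_1.
Discretionary income = 248 − 2·2.04 − 15·6.6 = 144.92; x_1* = 2 + 3/7·144.92/2.04 = 32.4454.
At m' = 682: x_1* = 123.6218. Change: 123.6218 − 32.4454 = 91.1765.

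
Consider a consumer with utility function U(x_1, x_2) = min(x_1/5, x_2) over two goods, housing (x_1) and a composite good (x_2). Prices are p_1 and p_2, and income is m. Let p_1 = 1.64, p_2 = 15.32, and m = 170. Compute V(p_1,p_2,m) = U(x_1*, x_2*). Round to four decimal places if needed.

Leontief preferences: the optimum is at the kink where x_1/5 = x_2/1, i.e. x_2 = (1/5)·x_1.
Budget: p_1·x_1 + p_2·(1/5)·x_1 = m, so (5·p_1 + p_2)·x_1 = 5·m.
Demand: x_1*(p_1,p_2,m) = 5·m/(5·p_1 + p_2), x_2* = m/(5·p_1 + p_2).
Here 5·1.64 + 15.32 = 23.52, giving x_1* = 36.1395 and x_2* = 7.2279.
Utility at the optimum: U(36.1395, 7.2279) = 7.2279.

V = 7.2279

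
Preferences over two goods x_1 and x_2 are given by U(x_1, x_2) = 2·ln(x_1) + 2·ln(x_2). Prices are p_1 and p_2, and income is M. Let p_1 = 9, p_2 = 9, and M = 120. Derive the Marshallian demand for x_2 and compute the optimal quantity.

x_2* = 6.6667

MU_x_1/MU_x_2 = (2·x_2)/(2·x_1); tangency sets this equal to p_1/p_2.
Rearranging, p_2·x_2 = p_1·x_1. Substituting into the budget gives p_1·x_1·(1 + 1) = M.
Demand: x_1*(p_1,p_2,M) = 0.5·M/p_1 and x_2* = 0.5·M/p_2.
At p_1=9, p_2=9, M=120: x_2* = 0.5·120/9 = 6.6667.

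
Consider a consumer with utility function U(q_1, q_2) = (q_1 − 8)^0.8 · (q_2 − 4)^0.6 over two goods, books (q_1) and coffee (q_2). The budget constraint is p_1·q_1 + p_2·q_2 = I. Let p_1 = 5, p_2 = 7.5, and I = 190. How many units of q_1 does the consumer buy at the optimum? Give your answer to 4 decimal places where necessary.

MRS = (4/3)·(q_2−4)/(q_1−8). Tangency with p_1/p_2 gives q_2−4 = (3/4)·(p_1/p_2)·(q_1−8).
Substituting into the budget: q_1* = 8 + 4/7·(I − 8·p_1 − 4·p_2)/p_1, and q_2* = 4 + 3/7·(…)/p_2.
Discretionary income = 190 − 8·5 − 4·7.5 = 120; q_1* = 8 + 4/7·120/5 = 21.7143.

q_1* = 21.7143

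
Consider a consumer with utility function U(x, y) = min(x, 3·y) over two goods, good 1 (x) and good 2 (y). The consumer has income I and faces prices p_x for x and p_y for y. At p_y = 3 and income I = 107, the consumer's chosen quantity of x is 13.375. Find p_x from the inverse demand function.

With perfect complements, no substitution: consume in ratio x:y = 3:1.
Budget: p_x·x + p_y·(1/3)·x = I, so (3·p_x + p_y)·x = 3·I.
Demand: x*(p_x,p_y,I) = 3·I/(3·p_x + p_y), y* = I/(3·p_x + p_y).
Set x* = 13.375 in the demand function and solve for p_x: p_x = 7.

p_x = 7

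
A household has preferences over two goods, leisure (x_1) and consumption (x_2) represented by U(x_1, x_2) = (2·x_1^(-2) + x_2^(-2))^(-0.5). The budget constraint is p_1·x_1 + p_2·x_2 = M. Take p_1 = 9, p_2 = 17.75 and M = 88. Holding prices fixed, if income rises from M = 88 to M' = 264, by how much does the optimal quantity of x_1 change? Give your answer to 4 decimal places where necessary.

Δx_1* = 8.6982

Numerically x_2/x_1 = 0.632904, so x_1* = 88/(9 + 17.75·0.632904) = 4.3491.
At M' = 264: x_1* = 13.0473. Change: 13.0473 − 4.3491 = 8.6982.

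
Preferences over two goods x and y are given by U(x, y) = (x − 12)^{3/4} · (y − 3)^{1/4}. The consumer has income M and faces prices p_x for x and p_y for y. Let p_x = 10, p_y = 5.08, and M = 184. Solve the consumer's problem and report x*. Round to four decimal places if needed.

Substituting into the budget: x* = 12 + 0.75·(M − 12·p_x − 3·p_y)/p_x, and y* = 3 + 0.25·(…)/p_y.
Discretionary income = 184 − 12·10 − 3·5.08 = 48.76; x* = 12 + 0.75·48.76/10 = 15.657.

x* = 15.657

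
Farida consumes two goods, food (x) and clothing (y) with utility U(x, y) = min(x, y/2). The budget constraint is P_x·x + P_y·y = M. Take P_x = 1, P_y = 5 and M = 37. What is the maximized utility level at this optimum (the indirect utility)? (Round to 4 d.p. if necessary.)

V = 3.3636

With perfect complements, no substitution: consume in ratio x:y = 1:2.
Budget: P_x·x + P_y·2·x = M, so (P_x + 2·P_y)·x = M.
Demand: x*(P_x,P_y,M) = M/(P_x + 2·P_y), y* = 2·M/(P_x + 2·P_y).
Here 1 + 2·5 = 11, giving x* = 3.3636 and y* = 6.7273.
Utility at the optimum: U(3.3636, 6.7273) = 3.3636.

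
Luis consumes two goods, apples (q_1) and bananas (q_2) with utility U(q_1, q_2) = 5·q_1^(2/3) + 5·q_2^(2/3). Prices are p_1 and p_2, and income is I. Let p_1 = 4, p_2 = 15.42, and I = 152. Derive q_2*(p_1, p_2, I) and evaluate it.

q_2* = 0.6215

With the ratio pinned down, the budget gives q_1* = I/(p_1 + p_2·(q_2/q_1)) and q_2* = (q_2/q_1)·q_1*.
Numerically q_2/q_1 = 0.017455, so q_1* = 152/(4 + 15.42·0.017455) = 35.6042 and q_2* = 0.017455·35.6042 = 0.6215.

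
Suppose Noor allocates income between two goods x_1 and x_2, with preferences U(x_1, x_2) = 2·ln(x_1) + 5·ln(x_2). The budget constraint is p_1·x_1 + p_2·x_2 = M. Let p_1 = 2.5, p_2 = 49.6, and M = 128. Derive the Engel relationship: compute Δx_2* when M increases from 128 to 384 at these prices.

Δx_2* = 3.6866

MU_x_1/MU_x_2 = (2·x_2)/(5·x_1); tangency sets this equal to p_1/p_2.
So 2·p_2·x_2 = 5·p_1·x_1; combined with the budget, a share 2/7 of income goes to x_1.
Demand: x_1*(p_1,p_2,M) = 2/7·M/p_1 and x_2* = 5/7·M/p_2.
At p_1=2.5, p_2=49.6, M=128: x_2* = 5/7·128/49.6 = 1.8433.
At M' = 384: x_2* = 5.53. Change: 5.53 − 1.8433 = 3.6866.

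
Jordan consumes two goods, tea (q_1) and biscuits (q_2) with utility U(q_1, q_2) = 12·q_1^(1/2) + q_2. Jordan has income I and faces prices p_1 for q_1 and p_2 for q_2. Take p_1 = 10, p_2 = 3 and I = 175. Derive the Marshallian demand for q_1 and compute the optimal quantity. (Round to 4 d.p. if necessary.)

q_1* = 3.24

MU_q_1 = 6/√q_1, MU_q_2 = 1. Tangency: 6/√q_1 = p_1/p_2.
Solve: √q_1 = 6·p_2/p_1, so q_1*(p_1,p_2) = (6·p_2/p_1)², and q_2* = (I − p_1·q_1*)/p_2.
Plugging in: q_1* = (6·3/10)² = 3.24.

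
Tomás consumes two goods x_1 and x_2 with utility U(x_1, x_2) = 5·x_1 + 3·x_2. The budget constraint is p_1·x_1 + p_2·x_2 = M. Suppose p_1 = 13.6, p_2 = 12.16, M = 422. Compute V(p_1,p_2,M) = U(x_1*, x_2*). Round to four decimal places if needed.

V = 155.1471

x_1 gives more utility per dollar, so spend all income on x_1: x_1* = M/p_1, x_2* = 0.
Numerically: x_1* = 31.0294, x_2* = 0.
Utility at the optimum: U(31.0294, 0) = 155.1471.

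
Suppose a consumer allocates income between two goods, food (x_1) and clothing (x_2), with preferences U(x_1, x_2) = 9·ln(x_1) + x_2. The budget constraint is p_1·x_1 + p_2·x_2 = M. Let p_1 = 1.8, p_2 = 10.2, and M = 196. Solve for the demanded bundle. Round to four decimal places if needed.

x_1* = 51, x_2* = 10.2157

MU_x_1 = 9/x_1, MU_x_2 = 1. Tangency: 9/x_1 = p_1/p_2.
So x_1*(p_1,p_2) = 9·p_2/p_1, independent of income; and x_2* = (M − 9·p_2)/p_2.
At the given prices: x_1* = 9·10.2/1.8 = 51, and x_2* = 10.2157.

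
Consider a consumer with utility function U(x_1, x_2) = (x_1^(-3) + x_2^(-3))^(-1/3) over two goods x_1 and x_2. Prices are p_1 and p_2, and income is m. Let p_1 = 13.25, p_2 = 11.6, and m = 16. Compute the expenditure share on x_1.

share on x_1 = 0.5249

MRS = MU_x_1/MU_x_2 = (x_2/x_1)^(4). Set equal to p_1/p_2.
Solve for the ratio: x_2/x_1 = [p_1/p_2]^(0.25).
With the ratio pinned down, the budget gives x_1* = m/(p_1 + p_2·(x_2/x_1)) and x_2* = (x_2/x_1)·x_1*.
Numerically x_2/x_1 = 1.033807, so x_1* = 16/(13.25 + 11.6·1.033807) = 0.6339 and x_2* = 1.033807·0.6339 = 0.6553.
Expenditure on x_1: 13.25·0.6339 = 8.3986; share = 0.5249.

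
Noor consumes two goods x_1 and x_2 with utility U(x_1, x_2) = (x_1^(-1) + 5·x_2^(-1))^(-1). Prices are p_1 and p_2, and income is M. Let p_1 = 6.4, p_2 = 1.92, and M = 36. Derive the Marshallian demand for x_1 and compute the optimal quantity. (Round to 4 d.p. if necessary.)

x_1* = 2.5284

With the ratio pinned down, the budget gives x_1* = M/(p_1 + p_2·(x_2/x_1)) and x_2* = (x_2/x_1)·x_1*.
Numerically x_2/x_1 = 4.082483, so x_1* = 36/(6.4 + 1.92·4.082483) = 2.5284.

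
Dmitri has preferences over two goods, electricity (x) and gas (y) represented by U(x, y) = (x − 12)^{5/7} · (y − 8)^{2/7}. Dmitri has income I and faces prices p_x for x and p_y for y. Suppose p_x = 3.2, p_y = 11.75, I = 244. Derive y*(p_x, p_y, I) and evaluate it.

y* = 10.7137

Let x' = x−12, y' = y−8. MRS = (5/2)·y'/x' = p_x/p_y.
After buying the subsistence bundle (12, 8), a share 5/7 of the remaining income goes to x: x* = 12 + 5/7·(I − 12p_x − 8p_y)/p_x.
Discretionary income = 244 − 12·3.2 − 8·11.75 = 111.6; y* = 8 + 2/7·111.6/11.75 = 10.7137.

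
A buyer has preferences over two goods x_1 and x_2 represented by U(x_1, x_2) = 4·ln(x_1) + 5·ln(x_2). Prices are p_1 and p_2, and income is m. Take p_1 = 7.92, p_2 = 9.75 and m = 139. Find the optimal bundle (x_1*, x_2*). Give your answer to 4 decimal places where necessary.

x_1* = 7.8002, x_2* = 7.9202

MU_x_1/MU_x_2 = (4·x_2)/(5·x_1); tangency sets this equal to p_1/p_2.
Rearranging, p_2·x_2 = (5/4)·p_1·x_1. Substituting into the budget gives p_1·x_1·(1 + (5/4)) = m.
Demand: x_1*(p_1,p_2,m) = 4/9·m/p_1 and x_2* = 5/9·m/p_2.
At p_1=7.92, p_2=9.75, m=139: x_1* = 4/9·139/7.92 = 7.8002, x_2* = 7.9202.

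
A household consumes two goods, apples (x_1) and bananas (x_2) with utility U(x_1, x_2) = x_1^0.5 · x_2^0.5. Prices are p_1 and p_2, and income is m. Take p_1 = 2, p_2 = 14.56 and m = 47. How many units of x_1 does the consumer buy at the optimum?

x_1* = 11.75

MU_x_1/MU_x_2 = (0.5·x_2)/(0.5·x_1); tangency sets this equal to p_1/p_2.
So 0.5·p_2·x_2 = 0.5·p_1·x_1; combined with the budget, a share 0.5 of income goes to x_1.
Demand: x_1*(p_1,p_2,m) = 0.5·m/p_1 and x_2* = 0.5·m/p_2.
At p_1=2, p_2=14.56, m=47: x_1* = 0.5·47/2 = 11.75.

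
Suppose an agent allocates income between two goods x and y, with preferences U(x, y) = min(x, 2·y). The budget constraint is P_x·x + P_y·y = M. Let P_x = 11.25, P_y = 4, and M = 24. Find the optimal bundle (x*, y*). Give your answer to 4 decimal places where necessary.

x* = 1.8113, y* = 0.9057

Leontief preferences: the optimum is at the kink where x/2 = y/1, i.e. y = (1/2)·x.
Budget: P_x·x + P_y·(1/2)·x = M, so (2·P_x + P_y)·x = 2·M.
Demand: x*(P_x,P_y,M) = 2·M/(2·P_x + P_y), y* = M/(2·P_x + P_y).
Here 2·11.25 + 4 = 26.5, giving x* = 1.8113 and y* = 0.9057.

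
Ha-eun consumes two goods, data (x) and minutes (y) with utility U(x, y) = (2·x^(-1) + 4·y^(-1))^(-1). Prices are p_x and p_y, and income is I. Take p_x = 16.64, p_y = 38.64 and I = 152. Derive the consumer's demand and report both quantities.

MU_x ∝ 2·x^(-2), MU_y ∝ 4·y^(-2), so MRS = (1/2)·(y/x)^(2) = p_x/p_y.
Solve for the ratio: y/x = [2·p_x/p_y]^(0.5).
Substitute y = (y/x)·x into the budget: x* = I/(p_x + p_y·(y/x)).
Numerically y/x = 0.928054, so x* = 152/(16.64 + 38.64·0.928054) = 2.8952 and y* = 0.928054·2.8952 = 2.6869.

x* = 2.8952, y* = 2.6869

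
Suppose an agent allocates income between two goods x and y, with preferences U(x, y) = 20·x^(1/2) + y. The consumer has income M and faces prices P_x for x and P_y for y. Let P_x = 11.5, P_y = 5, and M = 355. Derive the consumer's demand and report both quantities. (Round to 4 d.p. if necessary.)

x* = 18.9036, y* = 27.5217

Set MRS = P_x/P_y: 10·x^(−1/2) = P_x/P_y.
Solve: √x = 10·P_y/P_x, so x*(P_x,P_y) = (10·P_y/P_x)², and y* = (M − P_x·x*)/P_y.
Plugging in: x* = (10·5/11.5)² = 18.9036, y* = 27.5217.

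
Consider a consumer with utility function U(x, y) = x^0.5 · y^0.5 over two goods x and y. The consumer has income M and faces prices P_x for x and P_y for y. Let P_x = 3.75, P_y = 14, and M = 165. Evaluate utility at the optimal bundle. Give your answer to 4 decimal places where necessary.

The MRS is y/x. Set MRS = P_x/P_y.
So 0.5·P_y·y = 0.5·P_x·x; combined with the budget, a share 0.5 of income goes to x.
Demand: x*(P_x,P_y,M) = 0.5·M/P_x and y* = 0.5·M/P_y.
At P_x=3.75, P_y=14, M=165: x* = 0.5·165/3.75 = 22, y* = 5.8929.
Utility at the optimum: U(22, 5.8929) = 11.3861.

V = 11.3861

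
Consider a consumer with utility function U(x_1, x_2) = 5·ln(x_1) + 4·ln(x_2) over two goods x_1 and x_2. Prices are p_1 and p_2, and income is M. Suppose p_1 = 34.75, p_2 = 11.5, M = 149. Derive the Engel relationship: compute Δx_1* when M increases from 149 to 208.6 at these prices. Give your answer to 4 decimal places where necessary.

Tangency: MRS = (5/4)·x_2/x_1 = p_1/p_2.
So 5·p_2·x_2 = 4·p_1·x_1; combined with the budget, a share 5/9 of income goes to x_1.
Demand: x_1*(p_1,p_2,M) = 5/9·M/p_1 and x_2* = 4/9·M/p_2.
At p_1=34.75, p_2=11.5, M=149: x_1* = 5/9·149/34.75 = 2.3821.
At M' = 208.6: x_1* = 3.3349. Change: 3.3349 − 2.3821 = 0.9528.

Δx_1* = 0.9528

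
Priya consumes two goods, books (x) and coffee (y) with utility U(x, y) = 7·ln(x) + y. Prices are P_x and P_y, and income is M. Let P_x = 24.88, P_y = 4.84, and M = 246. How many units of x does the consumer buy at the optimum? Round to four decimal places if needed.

x* = 1.3617

At the given prices: x* = 7·4.84/24.88 = 1.3617.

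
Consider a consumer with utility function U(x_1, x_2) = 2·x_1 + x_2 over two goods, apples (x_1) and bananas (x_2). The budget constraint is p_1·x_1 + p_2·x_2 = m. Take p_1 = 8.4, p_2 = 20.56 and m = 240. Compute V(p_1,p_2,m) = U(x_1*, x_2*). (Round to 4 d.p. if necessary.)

V = 57.1429

x_1 gives more utility per dollar, so spend all income on x_1: x_1* = m/p_1, x_2* = 0.
Numerically: x_1* = 28.5714, x_2* = 0.
Utility at the optimum: U(28.5714, 0) = 57.1429.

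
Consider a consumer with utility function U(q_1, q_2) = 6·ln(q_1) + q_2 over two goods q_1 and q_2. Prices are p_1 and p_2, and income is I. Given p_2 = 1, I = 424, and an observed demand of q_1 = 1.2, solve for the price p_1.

MU_q_1 = 6/q_1, MU_q_2 = 1. Tangency: 6/q_1 = p_1/p_2.
So q_1*(p_1,p_2) = 6·p_2/p_1, independent of income; and q_2* = (I − 6·p_2)/p_2.
Set q_1* = 1.2 in the demand function and solve for p_1: p_1 = 5.

p_1 = 5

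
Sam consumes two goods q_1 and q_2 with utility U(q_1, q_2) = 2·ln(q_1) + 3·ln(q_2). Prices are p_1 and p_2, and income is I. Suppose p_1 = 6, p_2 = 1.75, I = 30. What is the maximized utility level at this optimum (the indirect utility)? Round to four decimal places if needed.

The MRS is (2/3)·q_2/q_1. Set MRS = p_1/p_2.
So 2·p_2·q_2 = 3·p_1·q_1; combined with the budget, a share 0.4 of income goes to q_1.
Demand: q_1*(p_1,p_2,I) = 0.4·I/p_1 and q_2* = 0.6·I/p_2.
At p_1=6, p_2=1.75, I=30: q_1* = 0.4·30/6 = 2, q_2* = 10.2857.
Utility at the optimum: U(2, 10.2857) = 8.3786.

V = 8.3786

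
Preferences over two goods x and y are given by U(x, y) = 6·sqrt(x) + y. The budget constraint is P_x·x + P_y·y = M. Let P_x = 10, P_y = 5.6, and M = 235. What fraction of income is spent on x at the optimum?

share on x = 0.1201

Set MRS = P_x/P_y: 3·x^(−1/2) = P_x/P_y.
Thus x* = (3·P_y/P_x)² — independent of M — with the rest of income spent on y.
Plugging in: x* = (3·5.6/10)² = 2.8224, y* = 36.9243.
Expenditure on x: 10·2.8224 = 28.224; share = 0.1201.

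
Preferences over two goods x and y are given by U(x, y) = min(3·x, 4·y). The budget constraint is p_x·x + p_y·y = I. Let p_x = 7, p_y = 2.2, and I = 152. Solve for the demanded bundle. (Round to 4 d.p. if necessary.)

Leontief preferences: the optimum is at the kink where x/4 = y/3, i.e. y = (3/4)·x.
Budget: p_x·x + p_y·(3/4)·x = I, so (4·p_x + 3·p_y)·x = 4·I.
Demand: x*(p_x,p_y,I) = 4·I/(4·p_x + 3·p_y), y* = 3·I/(4·p_x + 3·p_y).
Here 4·7 + 3·2.2 = 34.6, giving x* = 17.5723 and y* = 13.1792.

x* = 17.5723, y* = 13.1792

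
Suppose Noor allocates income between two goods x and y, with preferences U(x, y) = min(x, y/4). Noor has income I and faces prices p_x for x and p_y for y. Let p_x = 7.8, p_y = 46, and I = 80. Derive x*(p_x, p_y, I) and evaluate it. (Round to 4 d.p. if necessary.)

x* = 0.4171

Leontief preferences: the optimum is at the kink where x/1 = y/4, i.e. y = 4·x.
Budget: p_x·x + p_y·4·x = I, so (p_x + 4·p_y)·x = I.
Demand: x*(p_x,p_y,I) = I/(p_x + 4·p_y), y* = 4·I/(p_x + 4·p_y).
Here 7.8 + 4·46 = 191.8, giving x* = 0.4171.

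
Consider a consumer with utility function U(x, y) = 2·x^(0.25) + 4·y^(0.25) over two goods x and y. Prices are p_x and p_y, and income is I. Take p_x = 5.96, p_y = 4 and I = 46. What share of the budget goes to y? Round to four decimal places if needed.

Numerically y/x = 4.288332, so x* = 46/(5.96 + 4·4.288332) = 1.9902 and y* = 4.288332·1.9902 = 8.5346.
Expenditure on y: 4·8.5346 = 34.1384; share = 0.7421.

share on y = 0.7421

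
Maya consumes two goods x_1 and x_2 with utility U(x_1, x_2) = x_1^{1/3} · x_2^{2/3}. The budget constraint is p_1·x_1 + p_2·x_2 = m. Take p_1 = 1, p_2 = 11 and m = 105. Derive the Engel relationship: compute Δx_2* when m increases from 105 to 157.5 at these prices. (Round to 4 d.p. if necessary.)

Δx_2* = 3.1818

MU_x_1/MU_x_2 = (1/3·x_2)/(2/3·x_1); tangency sets this equal to p_1/p_2.
Rearranging, p_2·x_2 = 2·p_1·x_1. Substituting into the budget gives p_1·x_1·(1 + 2) = m.
Demand: x_1*(p_1,p_2,m) = 1/3·m/p_1 and x_2* = 2/3·m/p_2.
At p_1=1, p_2=11, m=105: x_2* = 2/3·105/11 = 6.3636.
At m' = 157.5: x_2* = 9.5455. Change: 9.5455 − 6.3636 = 3.1818.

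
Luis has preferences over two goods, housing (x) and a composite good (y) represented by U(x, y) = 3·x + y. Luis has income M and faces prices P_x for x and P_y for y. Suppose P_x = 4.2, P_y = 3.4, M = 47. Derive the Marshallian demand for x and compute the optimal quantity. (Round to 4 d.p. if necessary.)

x* = 11.1905

Linear utility — the consumer picks whichever good has higher MU/price: 3/4.2 = 0.7143 vs 1/3.4 = 0.2941.
x gives more utility per dollar, so spend all income on x: x* = M/P_x, y* = 0.
Numerically: x* = 11.1905, y* = 0.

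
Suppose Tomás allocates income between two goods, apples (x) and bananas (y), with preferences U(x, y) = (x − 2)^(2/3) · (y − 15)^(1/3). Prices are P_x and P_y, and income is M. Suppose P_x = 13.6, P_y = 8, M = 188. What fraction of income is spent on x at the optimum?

Let x' = x−2, y' = y−15. MRS = 2·y'/x' = P_x/P_y.
Substituting into the budget: x* = 2 + 2/3·(M − 2·P_x − 15·P_y)/P_x, and y* = 15 + 1/3·(…)/P_y.
Discretionary income = 188 − 2·13.6 − 15·8 = 40.8; x* = 2 + 2/3·40.8/13.6 = 4; y* = 15 + 1/3·40.8/8 = 16.7.
Expenditure on x: 13.6·4 = 54.4; share = 0.2894.

share on x = 0.2894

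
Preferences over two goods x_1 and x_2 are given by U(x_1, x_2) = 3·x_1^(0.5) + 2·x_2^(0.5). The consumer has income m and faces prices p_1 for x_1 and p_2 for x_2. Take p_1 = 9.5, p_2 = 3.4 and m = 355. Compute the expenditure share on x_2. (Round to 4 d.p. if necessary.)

share on x_2 = 0.5539

MRS = MU_x_1/MU_x_2 = (3/2)·(x_2/x_1)^(0.5). Set equal to p_1/p_2.
Solve for the ratio: x_2/x_1 = [(2/3)·p_1/p_2]^(2).
With the ratio pinned down, the budget gives x_1* = m/(p_1 + p_2·(x_2/x_1)) and x_2* = (x_2/x_1)·x_1*.
Numerically x_2/x_1 = 3.469819, so x_1* = 355/(9.5 + 3.4·3.469819) = 16.6687 and x_2* = 3.469819·16.6687 = 57.8374.
Expenditure on x_2: 3.4·57.8374 = 196.6472; share = 0.5539.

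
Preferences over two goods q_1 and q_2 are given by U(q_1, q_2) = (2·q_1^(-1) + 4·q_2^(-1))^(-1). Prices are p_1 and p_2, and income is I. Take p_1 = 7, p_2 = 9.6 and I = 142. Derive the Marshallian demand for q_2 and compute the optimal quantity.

Substitute q_2 = (q_2/q_1)·q_1 into the budget: q_1* = I/(p_1 + p_2·(q_2/q_1)).
Numerically q_2/q_1 = 1.207615, so q_1* = 142/(7 + 9.6·1.207615) = 7.6372 and q_2* = 1.207615·7.6372 = 9.2228.

q_2* = 9.2228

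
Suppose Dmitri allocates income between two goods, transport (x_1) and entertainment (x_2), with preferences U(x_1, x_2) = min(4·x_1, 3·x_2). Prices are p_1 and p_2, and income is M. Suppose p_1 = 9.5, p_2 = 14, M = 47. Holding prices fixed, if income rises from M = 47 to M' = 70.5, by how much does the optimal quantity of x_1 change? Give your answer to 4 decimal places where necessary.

Δx_1* = 0.8343

Leontief preferences: the optimum is at the kink where x_1/3 = x_2/4, i.e. x_2 = (4/3)·x_1.
Budget: p_1·x_1 + p_2·(4/3)·x_1 = M, so (3·p_1 + 4·p_2)·x_1 = 3·M.
Demand: x_1*(p_1,p_2,M) = 3·M/(3·p_1 + 4·p_2), x_2* = 4·M/(3·p_1 + 4·p_2).
Here 3·9.5 + 4·14 = 84.5, giving x_1* = 1.6686.
At M' = 70.5: x_1* = 2.503. Change: 2.503 − 1.6686 = 0.8343.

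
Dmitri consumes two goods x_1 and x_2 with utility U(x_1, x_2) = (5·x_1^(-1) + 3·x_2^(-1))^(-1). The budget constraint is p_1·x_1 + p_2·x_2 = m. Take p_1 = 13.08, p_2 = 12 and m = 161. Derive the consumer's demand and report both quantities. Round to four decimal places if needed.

x_1* = 7.0662, x_2* = 5.7145

MU_x_1 ∝ 5·x_1^(-2), MU_x_2 ∝ 3·x_2^(-2), so MRS = (5/3)·(x_2/x_1)^(2) = p_1/p_2.
Hence x_2/x_1 = ((3/5)·p_1/p_2)^(1/(2)), i.e. raised to the 0.5 power.
Substitute x_2 = (x_2/x_1)·x_1 into the budget: x_1* = m/(p_1 + p_2·(x_2/x_1)).
Numerically x_2/x_1 = 0.808703, so x_1* = 161/(13.08 + 12·0.808703) = 7.0662 and x_2* = 0.808703·7.0662 = 5.7145.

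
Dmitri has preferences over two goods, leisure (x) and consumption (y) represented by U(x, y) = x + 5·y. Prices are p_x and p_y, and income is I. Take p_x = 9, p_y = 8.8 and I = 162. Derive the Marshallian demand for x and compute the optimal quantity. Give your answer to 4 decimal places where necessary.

Linear utility — the consumer picks whichever good has higher MU/price: 1/9 = 0.1111 vs 5/8.8 = 0.5682.
y gives more utility per dollar, so spend all income on y: y* = I/p_y, x* = 0.
Numerically: x* = 0, y* = 18.4091.

x* = 0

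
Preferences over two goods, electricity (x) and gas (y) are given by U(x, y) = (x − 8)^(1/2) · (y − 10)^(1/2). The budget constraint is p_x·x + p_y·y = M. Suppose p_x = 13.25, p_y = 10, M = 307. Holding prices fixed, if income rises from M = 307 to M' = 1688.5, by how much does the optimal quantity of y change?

Let x' = x−8, y' = y−10. MRS = y'/x' = p_x/p_y.
After buying the subsistence bundle (8, 10), a share 0.5 of the remaining income goes to x: x* = 8 + 0.5·(M − 8p_x − 10p_y)/p_x.
Discretionary income = 307 − 8·13.25 − 10·10 = 101; y* = 10 + 0.5·101/10 = 15.05.
At M' = 1688.5: y* = 84.125. Change: 84.125 − 15.05 = 69.075.

Δy* = 69.075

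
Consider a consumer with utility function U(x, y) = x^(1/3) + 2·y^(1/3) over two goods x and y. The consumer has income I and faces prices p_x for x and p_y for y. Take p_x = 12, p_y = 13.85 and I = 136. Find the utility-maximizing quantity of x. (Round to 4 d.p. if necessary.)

x* = 3.1198

MU_x ∝ x^(-2/3), MU_y ∝ 2·y^(-2/3), so MRS = (1/2)·(y/x)^(2/3) = p_x/p_y.
Hence y/x = (2·p_x/p_y)^(1/(2/3)), i.e. raised to the 1.5 power.
Substitute y = (y/x)·x into the budget: x* = I/(p_x + p_y·(y/x)).
Numerically y/x = 2.281089, so x* = 136/(12 + 13.85·2.281089) = 3.1198.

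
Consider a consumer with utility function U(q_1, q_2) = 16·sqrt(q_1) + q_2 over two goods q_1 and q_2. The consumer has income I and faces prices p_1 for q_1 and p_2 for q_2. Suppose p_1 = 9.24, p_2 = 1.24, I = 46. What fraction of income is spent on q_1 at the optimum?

share on q_1 = 0.2315

Utility is quasi-linear in q_2; the FOC for q_1 is 8/√q_1 = p_1/p_2.
Thus q_1* = (8·p_2/p_1)² — independent of I — with the rest of income spent on q_2.
Plugging in: q_1* = (8·1.24/9.24)² = 1.1526, q_2* = 28.508.
Expenditure on q_1: 9.24·1.1526 = 10.65; share = 0.2315.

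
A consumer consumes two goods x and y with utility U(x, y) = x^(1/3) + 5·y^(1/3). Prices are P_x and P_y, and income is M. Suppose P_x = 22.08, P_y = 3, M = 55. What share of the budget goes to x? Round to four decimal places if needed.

MRS = MU_x/MU_y = (1/5)·(y/x)^(2/3). Set equal to P_x/P_y.
Hence y/x = (5·P_x/P_y)^(1/(2/3)), i.e. raised to the 1.5 power.
With the ratio pinned down, the budget gives x* = M/(P_x + P_y·(y/x)) and y* = (y/x)·x*.
Numerically y/x = 223.239853, so x* = 55/(22.08 + 3·223.239853) = 0.0795 and y* = 223.239853·0.0795 = 17.7482.
Expenditure on x: 22.08·0.0795 = 1.7554; share = 0.0319.

share on x = 0.0319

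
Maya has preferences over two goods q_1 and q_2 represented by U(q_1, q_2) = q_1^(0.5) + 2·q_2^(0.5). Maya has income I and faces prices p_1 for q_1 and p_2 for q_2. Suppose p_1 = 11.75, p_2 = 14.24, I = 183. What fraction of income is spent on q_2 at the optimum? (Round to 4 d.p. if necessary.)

share on q_2 = 0.7675

MU_q_1 ∝ q_1^(-0.5), MU_q_2 ∝ 2·q_2^(-0.5), so MRS = (1/2)·(q_2/q_1)^(0.5) = p_1/p_2.
Hence q_2/q_1 = (2·p_1/p_2)^(1/(0.5)), i.e. raised to the 2 power.
With the ratio pinned down, the budget gives q_1* = I/(p_1 + p_2·(q_2/q_1)) and q_2* = (q_2/q_1)·q_1*.
Numerically q_2/q_1 = 2.723427, so q_1* = 183/(11.75 + 14.24·2.723427) = 3.6215 and q_2* = 2.723427·3.6215 = 9.8629.
Expenditure on q_2: 14.24·9.8629 = 140.4474; share = 0.7675.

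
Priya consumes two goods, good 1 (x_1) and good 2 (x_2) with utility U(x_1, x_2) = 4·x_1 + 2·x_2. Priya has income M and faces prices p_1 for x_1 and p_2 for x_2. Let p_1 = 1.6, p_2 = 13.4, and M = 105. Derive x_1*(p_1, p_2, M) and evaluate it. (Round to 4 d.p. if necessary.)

Perfect substitutes: compare marginal utility per dollar. 4/p_1 vs 2/p_2 → 2.5 vs 0.1493.
x_1 gives more utility per dollar, so spend all income on x_1: x_1* = M/p_1, x_2* = 0.
Numerically: x_1* = 65.625, x_2* = 0.

x_1* = 65.625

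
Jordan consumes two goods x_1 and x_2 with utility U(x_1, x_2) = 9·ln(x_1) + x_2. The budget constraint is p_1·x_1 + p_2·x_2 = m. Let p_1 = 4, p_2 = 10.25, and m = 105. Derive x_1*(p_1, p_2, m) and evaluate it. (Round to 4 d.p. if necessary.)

x_1* = 23.0625

MU_x_1 = 9/x_1, MU_x_2 = 1. Tangency: 9/x_1 = p_1/p_2.
So x_1*(p_1,p_2) = 9·p_2/p_1, independent of income; and x_2* = (m − 9·p_2)/p_2.
At the given prices: x_1* = 9·10.25/4 = 23.0625.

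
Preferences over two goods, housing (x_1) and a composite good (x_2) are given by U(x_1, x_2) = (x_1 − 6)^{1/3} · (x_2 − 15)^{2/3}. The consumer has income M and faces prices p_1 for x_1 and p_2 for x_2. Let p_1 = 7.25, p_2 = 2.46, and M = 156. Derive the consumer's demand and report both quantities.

x_1* = 9.4759, x_2* = 35.4878

Let x_1' = x_1−6, x_2' = x_2−15. MRS = (1/2)·x_2'/x_1' = p_1/p_2.
After buying the subsistence bundle (6, 15), a share 1/3 of the remaining income goes to x_1: x_1* = 6 + 1/3·(M − 6p_1 − 15p_2)/p_1.
Discretionary income = 156 − 6·7.25 − 15·2.46 = 75.6; x_1* = 6 + 1/3·75.6/7.25 = 9.4759; x_2* = 15 + 2/3·75.6/2.46 = 35.4878.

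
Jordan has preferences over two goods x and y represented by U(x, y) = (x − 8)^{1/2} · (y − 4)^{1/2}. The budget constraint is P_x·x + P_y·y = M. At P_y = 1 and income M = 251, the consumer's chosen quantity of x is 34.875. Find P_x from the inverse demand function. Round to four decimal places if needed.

Let x' = x−8, y' = y−4. MRS = y'/x' = P_x/P_y.
After buying the subsistence bundle (8, 4), a share 0.5 of the remaining income goes to x: x* = 8 + 0.5·(M − 8P_x − 4P_y)/P_x.
Set x* = 34.875 in the demand function and solve for P_x: P_x = 4.

P_x = 4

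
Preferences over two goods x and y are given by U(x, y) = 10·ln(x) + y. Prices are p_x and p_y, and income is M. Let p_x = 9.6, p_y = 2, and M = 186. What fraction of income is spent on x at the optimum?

Set MRS = p_x/p_y: (10/x)/1 = p_x/p_y.
So x*(p_x,p_y) = 10·p_y/p_x, independent of income; and y* = (M − 10·p_y)/p_y.
At the given prices: x* = 10·2/9.6 = 2.0833, and y* = 83.
Expenditure on x: 9.6·2.0833 = 20; share = 0.1075.

share on x = 0.1075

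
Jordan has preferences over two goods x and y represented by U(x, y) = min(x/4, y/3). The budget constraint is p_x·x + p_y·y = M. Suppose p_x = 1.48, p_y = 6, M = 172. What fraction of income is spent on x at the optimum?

share on x = 0.2475

With perfect complements, no substitution: consume in ratio x:y = 4:3.
Budget: p_x·x + p_y·(3/4)·x = M, so (4·p_x + 3·p_y)·x = 4·M.
Demand: x*(p_x,p_y,M) = 4·M/(4·p_x + 3·p_y), y* = 3·M/(4·p_x + 3·p_y).
Here 4·1.48 + 3·6 = 23.92, giving x* = 28.7625 and y* = 21.5719.
Expenditure on x: 1.48·28.7625 = 42.5686; share = 0.2475.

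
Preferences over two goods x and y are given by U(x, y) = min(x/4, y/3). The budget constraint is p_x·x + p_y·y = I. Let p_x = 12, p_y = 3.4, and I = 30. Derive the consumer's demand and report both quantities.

x* = 2.0619, y* = 1.5464

Leontief preferences: the optimum is at the kink where x/4 = y/3, i.e. y = (3/4)·x.
Budget: p_x·x + p_y·(3/4)·x = I, so (4·p_x + 3·p_y)·x = 4·I.
Demand: x*(p_x,p_y,I) = 4·I/(4·p_x + 3·p_y), y* = 3·I/(4·p_x + 3·p_y).
Here 4·12 + 3·3.4 = 58.2, giving x* = 2.0619 and y* = 1.5464.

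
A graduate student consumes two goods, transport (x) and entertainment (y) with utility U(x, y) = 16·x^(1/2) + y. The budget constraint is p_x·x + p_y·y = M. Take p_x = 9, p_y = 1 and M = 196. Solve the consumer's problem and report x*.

Solve: √x = 8·p_y/p_x, so x*(p_x,p_y) = (8·p_y/p_x)², and y* = (M − p_x·x*)/p_y.
Plugging in: x* = (8·1/9)² = 0.7901.

x* = 0.7901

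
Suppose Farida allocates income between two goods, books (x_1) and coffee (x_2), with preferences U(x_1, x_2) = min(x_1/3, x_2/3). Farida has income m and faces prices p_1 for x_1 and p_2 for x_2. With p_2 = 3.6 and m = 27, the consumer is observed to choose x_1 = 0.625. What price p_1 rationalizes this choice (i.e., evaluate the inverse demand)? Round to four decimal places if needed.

With perfect complements, no substitution: consume in ratio x_1:x_2 = 3:3.
Budget: p_1·x_1 + p_2·x_1 = m, so (3·p_1 + 3·p_2)·x_1 = 3·m.
Demand: x_1*(p_1,p_2,m) = 3·m/(3·p_1 + 3·p_2), x_2* = 3·m/(3·p_1 + 3·p_2).
Set x_1* = 0.625 in the demand function and solve for p_1: p_1 = 39.6.

p_1 = 39.6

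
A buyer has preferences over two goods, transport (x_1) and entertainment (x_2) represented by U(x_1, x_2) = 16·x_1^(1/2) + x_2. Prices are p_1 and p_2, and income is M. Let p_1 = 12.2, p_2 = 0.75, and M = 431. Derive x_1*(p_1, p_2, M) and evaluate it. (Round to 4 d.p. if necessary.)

x_1* = 0.2419

Set MRS = p_1/p_2: 8·x_1^(−1/2) = p_1/p_2.
Solve: √x_1 = 8·p_2/p_1, so x_1*(p_1,p_2) = (8·p_2/p_1)², and x_2* = (M − p_1·x_1*)/p_2.
Plugging in: x_1* = (8·0.75/12.2)² = 0.2419.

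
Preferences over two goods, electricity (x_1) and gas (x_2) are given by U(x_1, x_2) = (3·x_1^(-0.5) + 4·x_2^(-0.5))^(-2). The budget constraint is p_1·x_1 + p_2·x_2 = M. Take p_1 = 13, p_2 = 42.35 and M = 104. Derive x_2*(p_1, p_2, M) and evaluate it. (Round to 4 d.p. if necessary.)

x_2* = 1.5774

MU_x_1 ∝ 3·x_1^(-1.5), MU_x_2 ∝ 4·x_2^(-1.5), so MRS = (3/4)·(x_2/x_1)^(1.5) = p_1/p_2.
Solve for the ratio: x_2/x_1 = [(4/3)·p_1/p_2]^(2/3).
With the ratio pinned down, the budget gives x_1* = M/(p_1 + p_2·(x_2/x_1)) and x_2* = (x_2/x_1)·x_1*.
Numerically x_2/x_1 = 0.551255, so x_1* = 104/(13 + 42.35·0.551255) = 2.8614 and x_2* = 0.551255·2.8614 = 1.5774.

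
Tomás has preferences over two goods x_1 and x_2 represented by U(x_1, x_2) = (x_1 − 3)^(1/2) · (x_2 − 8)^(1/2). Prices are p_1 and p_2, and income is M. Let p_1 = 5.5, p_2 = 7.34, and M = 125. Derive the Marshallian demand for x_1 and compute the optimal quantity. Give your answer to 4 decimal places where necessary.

MRS = (x_2−8)/(x_1−3). Tangency with p_1/p_2 gives x_2−8 = (p_1/p_2)·(x_1−3).
After buying the subsistence bundle (3, 8), a share 0.5 of the remaining income goes to x_1: x_1* = 3 + 0.5·(M − 3p_1 − 8p_2)/p_1.
Discretionary income = 125 − 3·5.5 − 8·7.34 = 49.78; x_1* = 3 + 0.5·49.78/5.5 = 7.5255.

x_1* = 7.5255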